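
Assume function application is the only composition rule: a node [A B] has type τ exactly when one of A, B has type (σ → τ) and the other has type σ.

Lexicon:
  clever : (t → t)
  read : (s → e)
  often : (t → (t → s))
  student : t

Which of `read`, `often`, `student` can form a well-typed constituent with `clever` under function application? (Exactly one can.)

student

read : (s → e) — no; clever wants t, and read wants s.
often : (t → (t → s)) — no; clever wants t, and often wants t.
student — combines: clever : (t → t) takes student : t as argument, giving t.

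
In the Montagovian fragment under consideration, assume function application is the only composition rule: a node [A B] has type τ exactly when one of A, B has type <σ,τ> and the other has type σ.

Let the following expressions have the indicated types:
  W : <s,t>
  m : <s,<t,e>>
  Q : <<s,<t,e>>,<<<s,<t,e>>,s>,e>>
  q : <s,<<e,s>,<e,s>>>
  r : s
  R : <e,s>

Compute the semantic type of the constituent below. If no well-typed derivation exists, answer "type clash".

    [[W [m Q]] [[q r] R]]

[m Q]: <<s,<t,e>>,<<<s,<t,e>>,s>,e>> applied to <s,<t,e>> yields <<<s,<t,e>>,s>,e>.
At [W [m Q]]: neither <s,t> nor <<<s,<t,e>>,s>,e> can take the other as argument; the node is ill-typed.

type clash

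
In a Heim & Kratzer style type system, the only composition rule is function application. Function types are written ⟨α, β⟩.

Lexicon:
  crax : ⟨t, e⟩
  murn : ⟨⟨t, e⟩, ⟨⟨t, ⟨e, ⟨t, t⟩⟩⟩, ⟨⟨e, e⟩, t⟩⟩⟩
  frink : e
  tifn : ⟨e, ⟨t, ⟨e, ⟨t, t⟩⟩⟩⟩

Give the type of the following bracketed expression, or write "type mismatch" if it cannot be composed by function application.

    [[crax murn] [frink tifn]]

At [crax murn], murn : ⟨⟨t, e⟩, ⟨⟨t, ⟨e, ⟨t, t⟩⟩⟩, ⟨⟨e, e⟩, t⟩⟩⟩ takes crax : ⟨t, e⟩, giving ⟨⟨t, ⟨e, ⟨t, t⟩⟩⟩, ⟨⟨e, e⟩, t⟩⟩.
At [frink tifn], tifn : ⟨e, ⟨t, ⟨e, ⟨t, t⟩⟩⟩⟩ takes frink : e, giving ⟨t, ⟨e, ⟨t, t⟩⟩⟩.
At [[crax murn] [frink tifn]], [crax murn] : ⟨⟨t, ⟨e, ⟨t, t⟩⟩⟩, ⟨⟨e, e⟩, t⟩⟩ takes [frink tifn] : ⟨t, ⟨e, ⟨t, t⟩⟩⟩, giving ⟨⟨e, e⟩, t⟩.

⟨⟨e, e⟩, t⟩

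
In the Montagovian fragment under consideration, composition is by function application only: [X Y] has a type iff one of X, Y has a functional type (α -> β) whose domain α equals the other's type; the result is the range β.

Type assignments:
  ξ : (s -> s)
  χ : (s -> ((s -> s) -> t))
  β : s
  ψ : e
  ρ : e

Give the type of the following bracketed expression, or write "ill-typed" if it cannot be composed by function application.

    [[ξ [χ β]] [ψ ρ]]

ill-typed

[χ β]: χ is (s -> ((s -> s) -> t)), β is s; result ((s -> s) -> t).
[ξ [χ β]]: [χ β] is ((s -> s) -> t), ξ is (s -> s); result t.
[ψ ρ]: e with e — neither is a function whose domain matches the other; composition fails here.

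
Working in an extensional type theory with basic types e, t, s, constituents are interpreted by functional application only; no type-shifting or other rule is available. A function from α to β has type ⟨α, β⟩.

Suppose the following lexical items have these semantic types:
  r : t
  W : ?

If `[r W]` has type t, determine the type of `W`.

⟨t, t⟩

At [r W] (required: t): r is t, which is not a function with range t; hence W is the functor — type ⟨t, t⟩.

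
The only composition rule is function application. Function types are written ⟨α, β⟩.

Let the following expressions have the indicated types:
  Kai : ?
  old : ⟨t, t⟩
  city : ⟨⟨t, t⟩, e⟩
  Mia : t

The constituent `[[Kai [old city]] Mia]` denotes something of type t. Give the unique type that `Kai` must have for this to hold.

For [[Kai [old city]] Mia] to have type t with Mia of type t, [Kai [old city]] must be the function: [Kai [old city]] : ⟨t, t⟩.
For [Kai [old city]] to have type ⟨t, t⟩ with [old city] of type e, Kai must be the function: Kai : ⟨e, ⟨t, t⟩⟩.

⟨e, ⟨t, t⟩⟩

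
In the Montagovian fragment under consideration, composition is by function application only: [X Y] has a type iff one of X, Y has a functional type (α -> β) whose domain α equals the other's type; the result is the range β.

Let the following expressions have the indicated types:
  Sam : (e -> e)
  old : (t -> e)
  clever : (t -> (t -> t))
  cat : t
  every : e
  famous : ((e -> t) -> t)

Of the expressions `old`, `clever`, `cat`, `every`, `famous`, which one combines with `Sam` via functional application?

old : (t -> e) — does not combine with Sam.
clever : (t -> (t -> t)) — does not combine with Sam.
cat : t — does not combine with Sam.
every — combines: Sam : (e -> e) takes every : e as argument, giving e.
famous : ((e -> t) -> t) — does not combine with Sam.

every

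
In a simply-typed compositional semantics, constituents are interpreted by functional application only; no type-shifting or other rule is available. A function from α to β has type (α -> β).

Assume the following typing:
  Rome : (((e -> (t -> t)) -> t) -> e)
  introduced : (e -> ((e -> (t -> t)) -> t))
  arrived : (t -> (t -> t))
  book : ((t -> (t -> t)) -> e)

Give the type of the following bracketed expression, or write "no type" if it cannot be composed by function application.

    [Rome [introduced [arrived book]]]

e

[arrived book]: ((t -> (t -> t)) -> e) applied to (t -> (t -> t)) yields e.
[introduced [arrived book]]: (e -> ((e -> (t -> t)) -> t)) applied to e yields ((e -> (t -> t)) -> t).
[Rome [introduced [arrived book]]]: (((e -> (t -> t)) -> t) -> e) applied to ((e -> (t -> t)) -> t) yields e.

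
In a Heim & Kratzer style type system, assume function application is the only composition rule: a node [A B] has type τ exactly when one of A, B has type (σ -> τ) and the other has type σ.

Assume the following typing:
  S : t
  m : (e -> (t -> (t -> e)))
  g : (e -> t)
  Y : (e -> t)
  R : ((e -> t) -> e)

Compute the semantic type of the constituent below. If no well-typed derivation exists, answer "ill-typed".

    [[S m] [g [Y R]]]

ill-typed

At [S m]: neither t nor (e -> (t -> (t -> e))) can take the other as argument; the node is ill-typed.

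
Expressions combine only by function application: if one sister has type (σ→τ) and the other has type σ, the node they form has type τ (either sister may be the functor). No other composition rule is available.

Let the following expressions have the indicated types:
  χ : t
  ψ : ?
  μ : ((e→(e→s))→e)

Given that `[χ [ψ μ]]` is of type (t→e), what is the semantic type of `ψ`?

(((e→(e→s))→e)→(t→(t→e)))

At [χ [ψ μ]] (required: (t→e)): χ is t, which is not a function with range (t→e); hence [ψ μ] is the functor — type (t→(t→e)).
At [ψ μ] (required: (t→(t→e))): μ is ((e→(e→s))→e), which is not a function with range (t→(t→e)); hence ψ is the functor — type (((e→(e→s))→e)→(t→(t→e))).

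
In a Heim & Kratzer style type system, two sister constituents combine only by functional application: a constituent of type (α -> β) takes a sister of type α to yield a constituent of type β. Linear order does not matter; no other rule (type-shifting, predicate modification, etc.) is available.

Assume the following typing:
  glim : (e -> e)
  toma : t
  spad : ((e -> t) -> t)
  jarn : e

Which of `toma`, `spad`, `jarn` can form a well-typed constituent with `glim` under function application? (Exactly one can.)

toma : t — neither side's domain matches the other.
spad : ((e -> t) -> t) — neither side's domain matches the other.
jarn — combines: glim : (e -> e) takes jarn : e as argument, giving e.

jarn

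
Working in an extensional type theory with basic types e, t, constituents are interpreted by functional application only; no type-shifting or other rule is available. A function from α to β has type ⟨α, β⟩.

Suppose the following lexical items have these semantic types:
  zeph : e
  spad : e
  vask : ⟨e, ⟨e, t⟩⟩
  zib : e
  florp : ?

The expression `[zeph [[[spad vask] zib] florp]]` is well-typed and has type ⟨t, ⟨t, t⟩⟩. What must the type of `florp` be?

⟨t, ⟨e, ⟨t, ⟨t, t⟩⟩⟩⟩

[zeph [[[spad vask] zib] florp]] is required to be ⟨t, ⟨t, t⟩⟩. zeph : e cannot yield ⟨t, ⟨t, t⟩⟩ as functor, so [[[spad vask] zib] florp] : ⟨e, ⟨t, ⟨t, t⟩⟩⟩.
[[[spad vask] zib] florp] is required to be ⟨e, ⟨t, ⟨t, t⟩⟩⟩. [[spad vask] zib] : t cannot yield ⟨e, ⟨t, ⟨t, t⟩⟩⟩ as functor, so florp : ⟨t, ⟨e, ⟨t, ⟨t, t⟩⟩⟩⟩.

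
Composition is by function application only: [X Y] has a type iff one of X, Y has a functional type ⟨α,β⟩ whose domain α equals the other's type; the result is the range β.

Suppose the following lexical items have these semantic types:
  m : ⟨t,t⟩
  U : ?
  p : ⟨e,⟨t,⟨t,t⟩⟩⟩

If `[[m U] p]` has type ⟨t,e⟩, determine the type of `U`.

⟨⟨t,t⟩,⟨⟨e,⟨t,⟨t,t⟩⟩⟩,⟨t,e⟩⟩⟩

[[m U] p] is required to be ⟨t,e⟩. p : ⟨e,⟨t,⟨t,t⟩⟩⟩ cannot yield ⟨t,e⟩ as functor, so [m U] : ⟨⟨e,⟨t,⟨t,t⟩⟩⟩,⟨t,e⟩⟩.
[m U] is required to be ⟨⟨e,⟨t,⟨t,t⟩⟩⟩,⟨t,e⟩⟩. m : ⟨t,t⟩ cannot yield ⟨⟨e,⟨t,⟨t,t⟩⟩⟩,⟨t,e⟩⟩ as functor, so U : ⟨⟨t,t⟩,⟨⟨e,⟨t,⟨t,t⟩⟩⟩,⟨t,e⟩⟩⟩.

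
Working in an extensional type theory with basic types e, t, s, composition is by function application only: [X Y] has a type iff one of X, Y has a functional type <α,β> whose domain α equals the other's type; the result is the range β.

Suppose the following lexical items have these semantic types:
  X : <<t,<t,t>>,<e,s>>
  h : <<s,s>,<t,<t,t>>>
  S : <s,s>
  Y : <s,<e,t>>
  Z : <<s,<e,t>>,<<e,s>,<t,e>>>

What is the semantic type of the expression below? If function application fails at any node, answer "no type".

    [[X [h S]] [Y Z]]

[h S]: h is <<s,s>,<t,<t,t>>>, S is <s,s>; result <t,<t,t>>.
[X [h S]]: X is <<t,<t,t>>,<e,s>>, [h S] is <t,<t,t>>; result <e,s>.
[Y Z]: Z is <<s,<e,t>>,<<e,s>,<t,e>>>, Y is <s,<e,t>>; result <<e,s>,<t,e>>.
[[X [h S]] [Y Z]]: [Y Z] is <<e,s>,<t,e>>, [X [h S]] is <e,s>; result <t,e>.

<t,e>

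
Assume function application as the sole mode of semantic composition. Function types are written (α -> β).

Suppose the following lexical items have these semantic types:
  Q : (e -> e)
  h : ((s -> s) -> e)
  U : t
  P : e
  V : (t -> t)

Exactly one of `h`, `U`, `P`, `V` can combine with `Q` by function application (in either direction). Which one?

P

h : ((s -> s) -> e) — does not combine with Q.
U : t — does not combine with Q.
P — combines: Q : (e -> e) takes P : e as argument, giving e.
V : (t -> t) — does not combine with Q.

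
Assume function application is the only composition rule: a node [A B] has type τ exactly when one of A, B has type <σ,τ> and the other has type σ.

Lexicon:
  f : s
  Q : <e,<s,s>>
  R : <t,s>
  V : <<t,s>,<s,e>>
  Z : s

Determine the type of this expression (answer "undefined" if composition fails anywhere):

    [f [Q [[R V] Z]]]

s

[R V] — V of type <<t,s>,<s,e>> combines with R of type <t,s>: type <s,e>.
[[R V] Z] — [R V] of type <s,e> combines with Z of type s: type e.
[Q [[R V] Z]] — Q of type <e,<s,s>> combines with [[R V] Z] of type e: type <s,s>.
[f [Q [[R V] Z]]] — [Q [[R V] Z]] of type <s,s> combines with f of type s: type s.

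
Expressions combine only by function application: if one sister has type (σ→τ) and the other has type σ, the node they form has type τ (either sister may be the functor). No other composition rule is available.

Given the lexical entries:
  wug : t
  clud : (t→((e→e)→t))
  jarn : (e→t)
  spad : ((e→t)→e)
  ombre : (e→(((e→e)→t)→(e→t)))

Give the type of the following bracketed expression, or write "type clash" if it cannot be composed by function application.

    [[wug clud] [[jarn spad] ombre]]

At [wug clud], clud : (t→((e→e)→t)) takes wug : t, giving ((e→e)→t).
At [jarn spad], spad : ((e→t)→e) takes jarn : (e→t), giving e.
At [[jarn spad] ombre], ombre : (e→(((e→e)→t)→(e→t))) takes [jarn spad] : e, giving (((e→e)→t)→(e→t)).
At [[wug clud] [[jarn spad] ombre]], [[jarn spad] ombre] : (((e→e)→t)→(e→t)) takes [wug clud] : ((e→e)→t), giving (e→t).

(e→t)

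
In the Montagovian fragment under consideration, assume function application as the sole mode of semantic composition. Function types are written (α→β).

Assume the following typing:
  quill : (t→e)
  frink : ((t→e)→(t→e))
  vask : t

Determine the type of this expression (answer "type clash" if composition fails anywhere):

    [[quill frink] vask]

[quill frink]: functor frink : ((t→e)→(t→e)), argument quill : (t→e); result (t→e).
[[quill frink] vask]: functor [quill frink] : (t→e), argument vask : t; result e.

e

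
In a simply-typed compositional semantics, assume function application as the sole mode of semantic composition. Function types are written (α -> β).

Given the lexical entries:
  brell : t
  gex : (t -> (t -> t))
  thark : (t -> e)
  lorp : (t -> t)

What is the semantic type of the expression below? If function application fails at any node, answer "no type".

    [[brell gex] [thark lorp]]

no type

[brell gex]: functor gex : (t -> (t -> t)), argument brell : t; result (t -> t).
[thark lorp]: (t -> e) and (t -> t) cannot combine by function application — type clash.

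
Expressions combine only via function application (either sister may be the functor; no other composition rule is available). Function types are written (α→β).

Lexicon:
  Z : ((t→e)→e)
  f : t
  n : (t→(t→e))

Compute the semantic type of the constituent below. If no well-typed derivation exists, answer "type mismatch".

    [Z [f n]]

e

[f n]: (t→(t→e)) applied to t yields (t→e).
[Z [f n]]: ((t→e)→e) applied to (t→e) yields e.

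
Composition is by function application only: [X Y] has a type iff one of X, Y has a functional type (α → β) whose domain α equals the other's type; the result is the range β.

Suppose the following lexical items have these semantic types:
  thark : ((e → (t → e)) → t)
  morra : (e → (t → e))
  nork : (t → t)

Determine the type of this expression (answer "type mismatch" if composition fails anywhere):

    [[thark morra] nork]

t

[thark morra]: functor thark : ((e → (t → e)) → t), argument morra : (e → (t → e)); result t.
[[thark morra] nork]: functor nork : (t → t), argument [thark morra] : t; result t.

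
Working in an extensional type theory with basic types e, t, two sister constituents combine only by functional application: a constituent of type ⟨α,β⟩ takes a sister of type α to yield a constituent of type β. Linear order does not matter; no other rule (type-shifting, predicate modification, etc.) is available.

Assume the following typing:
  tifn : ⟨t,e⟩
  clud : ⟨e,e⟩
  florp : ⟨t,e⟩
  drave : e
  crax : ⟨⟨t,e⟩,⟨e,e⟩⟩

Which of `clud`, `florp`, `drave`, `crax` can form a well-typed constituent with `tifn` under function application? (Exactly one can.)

crax

clud : ⟨e,e⟩ — no; tifn wants t, and clud wants e.
florp : ⟨t,e⟩ — no; tifn wants t, and florp wants t.
drave : e — no; tifn wants t, and drave wants nothing (atomic).
crax — combines: crax : ⟨⟨t,e⟩,⟨e,e⟩⟩ takes tifn : ⟨t,e⟩ as argument, giving ⟨e,e⟩.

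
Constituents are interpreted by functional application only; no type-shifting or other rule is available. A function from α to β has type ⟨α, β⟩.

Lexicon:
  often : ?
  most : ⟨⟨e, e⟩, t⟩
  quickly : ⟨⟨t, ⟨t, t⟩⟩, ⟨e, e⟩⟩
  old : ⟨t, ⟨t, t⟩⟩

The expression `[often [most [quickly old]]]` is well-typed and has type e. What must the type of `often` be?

⟨t, e⟩

At [often [most [quickly old]]] (required: e): [most [quickly old]] is t, which is not a function with range e; hence often is the functor — type ⟨t, e⟩.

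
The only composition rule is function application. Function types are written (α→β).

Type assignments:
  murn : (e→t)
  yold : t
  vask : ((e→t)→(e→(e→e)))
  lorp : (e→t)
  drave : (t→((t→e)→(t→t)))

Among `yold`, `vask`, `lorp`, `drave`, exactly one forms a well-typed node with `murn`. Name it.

vask

yold : t — no; murn wants e, and yold wants nothing (atomic).
vask — combines: vask : ((e→t)→(e→(e→e))) takes murn : (e→t) as argument, giving (e→(e→e)).
lorp : (e→t) — no; murn wants e, and lorp wants e.
drave : (t→((t→e)→(t→t))) — no; murn wants e, and drave wants t.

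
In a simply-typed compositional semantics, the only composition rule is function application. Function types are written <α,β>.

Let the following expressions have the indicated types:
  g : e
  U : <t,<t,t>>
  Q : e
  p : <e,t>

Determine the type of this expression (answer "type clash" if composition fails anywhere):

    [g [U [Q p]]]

[Q p]: <e,t> applied to e yields t.
[U [Q p]]: <t,<t,t>> applied to t yields <t,t>.
[g [U [Q p]]]: e with <t,t> — neither is a function whose domain matches the other; composition fails here.

type clash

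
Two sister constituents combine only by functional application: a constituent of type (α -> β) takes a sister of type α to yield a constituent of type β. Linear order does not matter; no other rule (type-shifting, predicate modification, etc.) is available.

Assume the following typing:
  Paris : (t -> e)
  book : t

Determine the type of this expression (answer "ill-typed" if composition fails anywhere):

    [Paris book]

[Paris book]: functor Paris : (t -> e), argument book : t; result e.

e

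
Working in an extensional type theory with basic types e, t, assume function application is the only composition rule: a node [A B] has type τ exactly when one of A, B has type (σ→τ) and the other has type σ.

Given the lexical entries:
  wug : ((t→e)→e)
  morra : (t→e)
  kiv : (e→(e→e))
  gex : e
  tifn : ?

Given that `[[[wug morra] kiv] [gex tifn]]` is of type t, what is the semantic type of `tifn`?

(e→((e→e)→t))

For [[[wug morra] kiv] [gex tifn]] to have type t with [[wug morra] kiv] of type (e→e), [gex tifn] must be the function: [gex tifn] : ((e→e)→t).
For [gex tifn] to have type ((e→e)→t) with gex of type e, tifn must be the function: tifn : (e→((e→e)→t)).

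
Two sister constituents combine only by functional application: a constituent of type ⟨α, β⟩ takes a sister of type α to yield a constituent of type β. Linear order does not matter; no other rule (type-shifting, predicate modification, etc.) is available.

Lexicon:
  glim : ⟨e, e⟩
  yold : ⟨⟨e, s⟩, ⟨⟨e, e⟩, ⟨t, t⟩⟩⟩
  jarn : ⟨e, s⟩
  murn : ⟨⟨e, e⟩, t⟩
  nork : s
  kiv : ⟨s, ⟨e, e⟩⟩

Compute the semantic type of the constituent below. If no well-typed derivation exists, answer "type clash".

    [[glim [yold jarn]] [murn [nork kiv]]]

[yold jarn]: yold is ⟨⟨e, s⟩, ⟨⟨e, e⟩, ⟨t, t⟩⟩⟩, jarn is ⟨e, s⟩; result ⟨⟨e, e⟩, ⟨t, t⟩⟩.
[glim [yold jarn]]: [yold jarn] is ⟨⟨e, e⟩, ⟨t, t⟩⟩, glim is ⟨e, e⟩; result ⟨t, t⟩.
[nork kiv]: kiv is ⟨s, ⟨e, e⟩⟩, nork is s; result ⟨e, e⟩.
[murn [nork kiv]]: murn is ⟨⟨e, e⟩, t⟩, [nork kiv] is ⟨e, e⟩; result t.
[[glim [yold jarn]] [murn [nork kiv]]]: [glim [yold jarn]] is ⟨t, t⟩, [murn [nork kiv]] is t; result t.

t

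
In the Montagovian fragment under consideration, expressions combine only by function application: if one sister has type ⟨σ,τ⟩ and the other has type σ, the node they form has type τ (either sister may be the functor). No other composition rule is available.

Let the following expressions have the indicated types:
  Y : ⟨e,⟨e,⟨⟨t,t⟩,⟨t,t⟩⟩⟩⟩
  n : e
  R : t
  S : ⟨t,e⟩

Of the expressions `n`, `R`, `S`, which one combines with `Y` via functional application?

n

n — combines: Y : ⟨e,⟨e,⟨⟨t,t⟩,⟨t,t⟩⟩⟩⟩ takes n : e as argument, giving ⟨e,⟨⟨t,t⟩,⟨t,t⟩⟩⟩.
R : t — neither side's domain matches the other.
S : ⟨t,e⟩ — neither side's domain matches the other.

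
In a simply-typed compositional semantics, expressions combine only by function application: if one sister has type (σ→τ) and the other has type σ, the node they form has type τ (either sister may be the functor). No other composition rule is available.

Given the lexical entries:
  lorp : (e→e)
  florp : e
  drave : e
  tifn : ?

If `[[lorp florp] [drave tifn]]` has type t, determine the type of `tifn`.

(e→(e→t))

At [[lorp florp] [drave tifn]] (required: t): [lorp florp] is e, which is not a function with range t; hence [drave tifn] is the functor — type (e→t).
At [drave tifn] (required: (e→t)): drave is e, which is not a function with range (e→t); hence tifn is the functor — type (e→(e→t)).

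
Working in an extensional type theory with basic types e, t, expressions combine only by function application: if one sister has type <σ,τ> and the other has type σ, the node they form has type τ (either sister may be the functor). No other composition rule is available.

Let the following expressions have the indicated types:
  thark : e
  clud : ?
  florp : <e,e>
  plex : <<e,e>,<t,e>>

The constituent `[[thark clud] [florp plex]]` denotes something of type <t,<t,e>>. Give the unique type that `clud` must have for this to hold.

<e,<<t,e>,<t,<t,e>>>>

At [[thark clud] [florp plex]] (required: <t,<t,e>>): [florp plex] is <t,e>, which is not a function with range <t,<t,e>>; hence [thark clud] is the functor — type <<t,e>,<t,<t,e>>>.
At [thark clud] (required: <<t,e>,<t,<t,e>>>): thark is e, which is not a function with range <<t,e>,<t,<t,e>>>; hence clud is the functor — type <e,<<t,e>,<t,<t,e>>>>.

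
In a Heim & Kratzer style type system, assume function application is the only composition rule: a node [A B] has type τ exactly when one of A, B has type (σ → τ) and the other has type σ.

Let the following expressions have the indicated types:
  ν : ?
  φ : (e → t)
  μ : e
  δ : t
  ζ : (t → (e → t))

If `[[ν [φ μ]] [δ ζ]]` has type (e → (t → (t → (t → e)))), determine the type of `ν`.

(t → ((e → t) → (e → (t → (t → (t → e))))))

For [[ν [φ μ]] [δ ζ]] to have type (e → (t → (t → (t → e)))) with [δ ζ] of type (e → t), [ν [φ μ]] must be the function: [ν [φ μ]] : ((e → t) → (e → (t → (t → (t → e))))).
For [ν [φ μ]] to have type ((e → t) → (e → (t → (t → (t → e))))) with [φ μ] of type t, ν must be the function: ν : (t → ((e → t) → (e → (t → (t → (t → e)))))).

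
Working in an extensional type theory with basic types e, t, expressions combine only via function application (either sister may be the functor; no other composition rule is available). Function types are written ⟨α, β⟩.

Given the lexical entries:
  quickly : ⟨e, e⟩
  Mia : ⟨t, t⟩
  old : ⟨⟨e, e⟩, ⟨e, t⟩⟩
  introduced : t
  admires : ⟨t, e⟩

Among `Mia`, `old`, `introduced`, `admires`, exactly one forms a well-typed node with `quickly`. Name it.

Mia : ⟨t, t⟩ — quickly needs e; Mia needs t; neither fits.
old — combines: old : ⟨⟨e, e⟩, ⟨e, t⟩⟩ takes quickly : ⟨e, e⟩ as argument, giving ⟨e, t⟩.
introduced : t — quickly needs e; introduced needs nothing (atomic); neither fits.
admires : ⟨t, e⟩ — quickly needs e; admires needs t; neither fits.

old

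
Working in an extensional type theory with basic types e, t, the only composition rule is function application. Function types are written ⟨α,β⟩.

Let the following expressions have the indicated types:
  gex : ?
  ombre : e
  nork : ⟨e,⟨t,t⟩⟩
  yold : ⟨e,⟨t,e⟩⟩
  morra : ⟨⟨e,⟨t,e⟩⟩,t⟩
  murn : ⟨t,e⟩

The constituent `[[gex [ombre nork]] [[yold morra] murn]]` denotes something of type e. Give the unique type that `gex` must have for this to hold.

For [[gex [ombre nork]] [[yold morra] murn]] to have type e with [[yold morra] murn] of type e, [gex [ombre nork]] must be the function: [gex [ombre nork]] : ⟨e,e⟩.
For [gex [ombre nork]] to have type ⟨e,e⟩ with [ombre nork] of type ⟨t,t⟩, gex must be the function: gex : ⟨⟨t,t⟩,⟨e,e⟩⟩.

⟨⟨t,t⟩,⟨e,e⟩⟩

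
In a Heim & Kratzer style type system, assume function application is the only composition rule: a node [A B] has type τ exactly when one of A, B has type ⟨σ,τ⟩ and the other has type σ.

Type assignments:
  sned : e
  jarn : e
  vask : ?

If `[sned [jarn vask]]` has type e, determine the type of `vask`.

At [sned [jarn vask]] (required: e): sned is e, which is not a function with range e; hence [jarn vask] is the functor — type ⟨e,e⟩.
At [jarn vask] (required: ⟨e,e⟩): jarn is e, which is not a function with range ⟨e,e⟩; hence vask is the functor — type ⟨e,⟨e,e⟩⟩.

⟨e,⟨e,e⟩⟩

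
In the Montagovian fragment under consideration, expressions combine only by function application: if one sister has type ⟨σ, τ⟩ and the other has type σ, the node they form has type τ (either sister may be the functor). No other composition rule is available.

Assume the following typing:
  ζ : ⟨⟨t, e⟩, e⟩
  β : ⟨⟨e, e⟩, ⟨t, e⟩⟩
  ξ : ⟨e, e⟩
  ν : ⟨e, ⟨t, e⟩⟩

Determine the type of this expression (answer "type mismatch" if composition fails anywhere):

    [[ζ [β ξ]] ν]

[β ξ] — β of type ⟨⟨e, e⟩, ⟨t, e⟩⟩ combines with ξ of type ⟨e, e⟩: type ⟨t, e⟩.
[ζ [β ξ]] — ζ of type ⟨⟨t, e⟩, e⟩ combines with [β ξ] of type ⟨t, e⟩: type e.
[[ζ [β ξ]] ν] — ν of type ⟨e, ⟨t, e⟩⟩ combines with [ζ [β ξ]] of type e: type ⟨t, e⟩.

⟨t, e⟩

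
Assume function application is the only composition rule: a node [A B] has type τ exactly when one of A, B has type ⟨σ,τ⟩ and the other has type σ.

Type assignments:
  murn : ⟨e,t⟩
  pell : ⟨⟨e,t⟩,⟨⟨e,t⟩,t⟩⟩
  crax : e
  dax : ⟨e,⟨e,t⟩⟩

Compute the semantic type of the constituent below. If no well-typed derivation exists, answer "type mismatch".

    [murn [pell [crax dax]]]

t

[crax dax] — dax of type ⟨e,⟨e,t⟩⟩ combines with crax of type e: type ⟨e,t⟩.
[pell [crax dax]] — pell of type ⟨⟨e,t⟩,⟨⟨e,t⟩,t⟩⟩ combines with [crax dax] of type ⟨e,t⟩: type ⟨⟨e,t⟩,t⟩.
[murn [pell [crax dax]]] — [pell [crax dax]] of type ⟨⟨e,t⟩,t⟩ combines with murn of type ⟨e,t⟩: type t.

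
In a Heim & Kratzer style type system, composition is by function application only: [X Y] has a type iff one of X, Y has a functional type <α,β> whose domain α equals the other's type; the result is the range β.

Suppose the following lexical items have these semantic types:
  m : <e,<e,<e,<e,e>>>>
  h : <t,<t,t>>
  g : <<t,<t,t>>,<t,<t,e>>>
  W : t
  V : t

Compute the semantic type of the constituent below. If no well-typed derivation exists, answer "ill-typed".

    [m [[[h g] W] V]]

[h g]: functor g : <<t,<t,t>>,<t,<t,e>>>, argument h : <t,<t,t>>; result <t,<t,e>>.
[[h g] W]: functor [h g] : <t,<t,e>>, argument W : t; result <t,e>.
[[[h g] W] V]: functor [[h g] W] : <t,e>, argument V : t; result e.
[m [[[h g] W] V]]: functor m : <e,<e,<e,<e,e>>>>, argument [[[h g] W] V] : e; result <e,<e,<e,e>>>.

<e,<e,<e,e>>>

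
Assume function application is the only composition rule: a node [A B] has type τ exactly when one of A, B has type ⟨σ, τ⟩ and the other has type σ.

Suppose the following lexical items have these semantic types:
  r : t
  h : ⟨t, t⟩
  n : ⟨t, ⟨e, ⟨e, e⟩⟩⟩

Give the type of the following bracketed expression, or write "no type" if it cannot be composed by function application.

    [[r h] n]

[r h] — h of type ⟨t, t⟩ combines with r of type t: type t.
[[r h] n] — n of type ⟨t, ⟨e, ⟨e, e⟩⟩⟩ combines with [r h] of type t: type ⟨e, ⟨e, e⟩⟩.

⟨e, ⟨e, e⟩⟩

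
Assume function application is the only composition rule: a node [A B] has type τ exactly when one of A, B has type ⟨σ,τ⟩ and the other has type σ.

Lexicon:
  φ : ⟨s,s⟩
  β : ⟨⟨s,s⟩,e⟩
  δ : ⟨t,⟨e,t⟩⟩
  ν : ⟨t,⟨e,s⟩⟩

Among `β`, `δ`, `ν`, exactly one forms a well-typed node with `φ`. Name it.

β — combines: β : ⟨⟨s,s⟩,e⟩ takes φ : ⟨s,s⟩ as argument, giving e.
δ : ⟨t,⟨e,t⟩⟩ — φ needs s; δ needs t; neither fits.
ν : ⟨t,⟨e,s⟩⟩ — φ needs s; ν needs t; neither fits.

β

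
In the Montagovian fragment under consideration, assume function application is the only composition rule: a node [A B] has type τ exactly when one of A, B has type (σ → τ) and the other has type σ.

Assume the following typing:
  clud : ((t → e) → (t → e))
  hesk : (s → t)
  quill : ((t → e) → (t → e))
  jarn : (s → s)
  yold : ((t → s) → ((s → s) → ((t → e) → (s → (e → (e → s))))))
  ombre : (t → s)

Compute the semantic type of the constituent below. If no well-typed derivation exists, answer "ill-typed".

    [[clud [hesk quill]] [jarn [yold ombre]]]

At [hesk quill]: neither (s → t) nor ((t → e) → (t → e)) can take the other as argument; the node is ill-typed.

ill-typed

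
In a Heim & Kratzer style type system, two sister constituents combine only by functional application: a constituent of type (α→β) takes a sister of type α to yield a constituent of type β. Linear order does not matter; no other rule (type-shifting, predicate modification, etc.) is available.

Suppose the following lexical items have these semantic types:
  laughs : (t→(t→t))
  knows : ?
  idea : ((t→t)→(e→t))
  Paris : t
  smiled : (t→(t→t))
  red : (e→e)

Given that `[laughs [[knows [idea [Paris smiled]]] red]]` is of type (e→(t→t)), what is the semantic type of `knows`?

((e→t)→((e→e)→((t→(t→t))→(e→(t→t)))))

[laughs [[knows [idea [Paris smiled]]] red]] must have type (e→(t→t)). The sister laughs has type (t→(t→t)); that is not a function onto (e→(t→t)), so [[knows [idea [Paris smiled]]] red] must be the functor, of type ((t→(t→t))→(e→(t→t))).
[[knows [idea [Paris smiled]]] red] must have type ((t→(t→t))→(e→(t→t))). The sister red has type (e→e); that is not a function onto ((t→(t→t))→(e→(t→t))), so [knows [idea [Paris smiled]]] must be the functor, of type ((e→e)→((t→(t→t))→(e→(t→t)))).
[knows [idea [Paris smiled]]] must have type ((e→e)→((t→(t→t))→(e→(t→t)))). The sister [idea [Paris smiled]] has type (e→t); that is not a function onto ((e→e)→((t→(t→t))→(e→(t→t)))), so knows must be the functor, of type ((e→t)→((e→e)→((t→(t→t))→(e→(t→t))))).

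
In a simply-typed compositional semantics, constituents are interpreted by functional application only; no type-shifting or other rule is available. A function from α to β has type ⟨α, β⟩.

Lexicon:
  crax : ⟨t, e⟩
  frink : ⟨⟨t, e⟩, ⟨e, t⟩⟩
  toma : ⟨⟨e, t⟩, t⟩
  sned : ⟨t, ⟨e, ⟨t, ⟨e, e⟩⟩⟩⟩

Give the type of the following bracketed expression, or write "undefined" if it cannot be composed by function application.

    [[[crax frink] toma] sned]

⟨e, ⟨t, ⟨e, e⟩⟩⟩

[crax frink]: frink is ⟨⟨t, e⟩, ⟨e, t⟩⟩, crax is ⟨t, e⟩; result ⟨e, t⟩.
[[crax frink] toma]: toma is ⟨⟨e, t⟩, t⟩, [crax frink] is ⟨e, t⟩; result t.
[[[crax frink] toma] sned]: sned is ⟨t, ⟨e, ⟨t, ⟨e, e⟩⟩⟩⟩, [[crax frink] toma] is t; result ⟨e, ⟨t, ⟨e, e⟩⟩⟩.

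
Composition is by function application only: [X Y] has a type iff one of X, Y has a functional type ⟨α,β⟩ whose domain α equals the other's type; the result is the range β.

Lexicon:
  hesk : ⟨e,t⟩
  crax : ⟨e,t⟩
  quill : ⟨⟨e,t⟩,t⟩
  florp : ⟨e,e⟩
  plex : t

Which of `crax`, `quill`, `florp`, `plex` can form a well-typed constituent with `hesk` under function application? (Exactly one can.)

quill

crax : ⟨e,t⟩ — does not combine with hesk.
quill — combines: quill : ⟨⟨e,t⟩,t⟩ takes hesk : ⟨e,t⟩ as argument, giving t.
florp : ⟨e,e⟩ — does not combine with hesk.
plex : t — does not combine with hesk.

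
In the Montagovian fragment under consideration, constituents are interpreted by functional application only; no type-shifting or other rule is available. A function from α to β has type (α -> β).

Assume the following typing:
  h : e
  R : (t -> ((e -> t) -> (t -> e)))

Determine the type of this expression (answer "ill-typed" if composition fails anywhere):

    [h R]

ill-typed

[h R]: e and (t -> ((e -> t) -> (t -> e))) cannot combine by function application — type clash.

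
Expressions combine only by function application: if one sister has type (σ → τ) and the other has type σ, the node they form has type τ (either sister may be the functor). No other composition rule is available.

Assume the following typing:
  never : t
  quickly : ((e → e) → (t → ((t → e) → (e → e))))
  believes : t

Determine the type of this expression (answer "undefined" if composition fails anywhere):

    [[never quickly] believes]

[never quickly]: t with ((e → e) → (t → ((t → e) → (e → e)))) — neither is a function whose domain matches the other; composition fails here.

undefined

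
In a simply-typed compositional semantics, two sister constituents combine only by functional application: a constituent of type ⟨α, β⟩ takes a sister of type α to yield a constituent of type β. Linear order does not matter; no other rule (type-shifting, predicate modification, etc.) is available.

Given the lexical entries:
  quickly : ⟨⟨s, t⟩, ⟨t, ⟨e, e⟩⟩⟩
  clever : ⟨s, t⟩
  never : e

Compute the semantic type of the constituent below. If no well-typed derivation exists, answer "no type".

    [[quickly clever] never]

no type

[quickly clever]: functor quickly : ⟨⟨s, t⟩, ⟨t, ⟨e, e⟩⟩⟩, argument clever : ⟨s, t⟩; result ⟨t, ⟨e, e⟩⟩.
At [[quickly clever] never]: neither ⟨t, ⟨e, e⟩⟩ nor e can take the other as argument; the node is ill-typed.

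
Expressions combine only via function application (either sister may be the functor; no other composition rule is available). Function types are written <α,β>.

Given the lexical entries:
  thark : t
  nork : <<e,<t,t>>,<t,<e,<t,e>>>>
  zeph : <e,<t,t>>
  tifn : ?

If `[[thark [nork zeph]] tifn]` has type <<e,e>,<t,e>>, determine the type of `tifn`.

[[thark [nork zeph]] tifn] must have type <<e,e>,<t,e>>. The sister [thark [nork zeph]] has type <e,<t,e>>; that is not a function onto <<e,e>,<t,e>>, so tifn must be the functor, of type <<e,<t,e>>,<<e,e>,<t,e>>>.

<<e,<t,e>>,<<e,e>,<t,e>>>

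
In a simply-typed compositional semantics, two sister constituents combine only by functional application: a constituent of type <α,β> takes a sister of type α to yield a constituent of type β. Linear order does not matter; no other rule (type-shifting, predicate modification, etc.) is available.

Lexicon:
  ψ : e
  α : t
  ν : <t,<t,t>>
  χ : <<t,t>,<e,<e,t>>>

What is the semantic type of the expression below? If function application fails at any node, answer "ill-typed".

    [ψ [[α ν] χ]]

At [α ν], ν : <t,<t,t>> takes α : t, giving <t,t>.
At [[α ν] χ], χ : <<t,t>,<e,<e,t>>> takes [α ν] : <t,t>, giving <e,<e,t>>.
At [ψ [[α ν] χ]], [[α ν] χ] : <e,<e,t>> takes ψ : e, giving <e,t>.

<e,t>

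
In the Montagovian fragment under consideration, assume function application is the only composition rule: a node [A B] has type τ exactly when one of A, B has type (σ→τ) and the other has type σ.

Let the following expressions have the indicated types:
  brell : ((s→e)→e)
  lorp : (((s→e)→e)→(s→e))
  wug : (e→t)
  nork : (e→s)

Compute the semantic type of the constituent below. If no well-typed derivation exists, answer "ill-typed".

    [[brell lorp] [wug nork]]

[brell lorp]: functor lorp : (((s→e)→e)→(s→e)), argument brell : ((s→e)→e); result (s→e).
At [wug nork]: neither (e→t) nor (e→s) can take the other as argument; the node is ill-typed.

ill-typed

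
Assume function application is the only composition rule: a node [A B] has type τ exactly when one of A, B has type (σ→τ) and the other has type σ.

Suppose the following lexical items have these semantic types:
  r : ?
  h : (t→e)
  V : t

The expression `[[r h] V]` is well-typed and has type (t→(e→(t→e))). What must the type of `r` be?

((t→e)→(t→(t→(e→(t→e)))))

For [[r h] V] to have type (t→(e→(t→e))) with V of type t, [r h] must be the function: [r h] : (t→(t→(e→(t→e)))).
For [r h] to have type (t→(t→(e→(t→e)))) with h of type (t→e), r must be the function: r : ((t→e)→(t→(t→(e→(t→e))))).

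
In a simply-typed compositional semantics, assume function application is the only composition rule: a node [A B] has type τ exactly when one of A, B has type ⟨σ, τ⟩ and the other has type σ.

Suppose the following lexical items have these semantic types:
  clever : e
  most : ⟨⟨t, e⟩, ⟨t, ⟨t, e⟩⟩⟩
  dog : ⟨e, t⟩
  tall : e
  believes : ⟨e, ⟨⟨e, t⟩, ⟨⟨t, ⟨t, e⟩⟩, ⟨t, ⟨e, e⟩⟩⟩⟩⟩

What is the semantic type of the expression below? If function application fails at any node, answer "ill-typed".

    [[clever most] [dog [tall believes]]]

[clever most]: e with ⟨⟨t, e⟩, ⟨t, ⟨t, e⟩⟩⟩ — neither is a function whose domain matches the other; composition fails here.

ill-typed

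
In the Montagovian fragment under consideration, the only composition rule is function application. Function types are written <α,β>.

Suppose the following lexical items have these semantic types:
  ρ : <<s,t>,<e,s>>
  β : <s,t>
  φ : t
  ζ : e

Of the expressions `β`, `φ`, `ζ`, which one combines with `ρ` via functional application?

β — combines: ρ : <<s,t>,<e,s>> takes β : <s,t> as argument, giving <e,s>.
φ : t — neither side's domain matches the other.
ζ : e — neither side's domain matches the other.

β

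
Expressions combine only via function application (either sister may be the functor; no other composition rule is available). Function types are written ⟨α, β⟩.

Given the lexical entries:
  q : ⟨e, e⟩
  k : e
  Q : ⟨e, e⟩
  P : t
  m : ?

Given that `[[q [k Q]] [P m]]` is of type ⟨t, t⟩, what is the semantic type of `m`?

[[q [k Q]] [P m]] must have type ⟨t, t⟩. The sister [q [k Q]] has type e; that is not a function onto ⟨t, t⟩, so [P m] must be the functor, of type ⟨e, ⟨t, t⟩⟩.
[P m] must have type ⟨e, ⟨t, t⟩⟩. The sister P has type t; that is not a function onto ⟨e, ⟨t, t⟩⟩, so m must be the functor, of type ⟨t, ⟨e, ⟨t, t⟩⟩⟩.

⟨t, ⟨e, ⟨t, t⟩⟩⟩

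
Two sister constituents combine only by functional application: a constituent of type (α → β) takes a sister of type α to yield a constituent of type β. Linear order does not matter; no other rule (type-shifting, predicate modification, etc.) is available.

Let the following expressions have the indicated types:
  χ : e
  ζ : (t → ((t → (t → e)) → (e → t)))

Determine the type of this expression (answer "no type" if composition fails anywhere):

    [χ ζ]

[χ ζ]: e with (t → ((t → (t → e)) → (e → t))) — neither is a function whose domain matches the other; composition fails here.

no type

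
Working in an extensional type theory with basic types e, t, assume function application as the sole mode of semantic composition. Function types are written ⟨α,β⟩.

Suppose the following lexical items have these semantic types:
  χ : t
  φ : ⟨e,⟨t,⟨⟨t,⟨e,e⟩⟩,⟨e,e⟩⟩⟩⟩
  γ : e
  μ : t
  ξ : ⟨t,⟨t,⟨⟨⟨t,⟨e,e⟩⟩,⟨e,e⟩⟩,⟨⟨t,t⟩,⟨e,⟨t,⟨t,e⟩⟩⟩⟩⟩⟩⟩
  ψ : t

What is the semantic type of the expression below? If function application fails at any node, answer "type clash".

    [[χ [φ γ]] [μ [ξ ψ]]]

[φ γ] — φ of type ⟨e,⟨t,⟨⟨t,⟨e,e⟩⟩,⟨e,e⟩⟩⟩⟩ combines with γ of type e: type ⟨t,⟨⟨t,⟨e,e⟩⟩,⟨e,e⟩⟩⟩.
[χ [φ γ]] — [φ γ] of type ⟨t,⟨⟨t,⟨e,e⟩⟩,⟨e,e⟩⟩⟩ combines with χ of type t: type ⟨⟨t,⟨e,e⟩⟩,⟨e,e⟩⟩.
[ξ ψ] — ξ of type ⟨t,⟨t,⟨⟨⟨t,⟨e,e⟩⟩,⟨e,e⟩⟩,⟨⟨t,t⟩,⟨e,⟨t,⟨t,e⟩⟩⟩⟩⟩⟩⟩ combines with ψ of type t: type ⟨t,⟨⟨⟨t,⟨e,e⟩⟩,⟨e,e⟩⟩,⟨⟨t,t⟩,⟨e,⟨t,⟨t,e⟩⟩⟩⟩⟩⟩.
[μ [ξ ψ]] — [ξ ψ] of type ⟨t,⟨⟨⟨t,⟨e,e⟩⟩,⟨e,e⟩⟩,⟨⟨t,t⟩,⟨e,⟨t,⟨t,e⟩⟩⟩⟩⟩⟩ combines with μ of type t: type ⟨⟨⟨t,⟨e,e⟩⟩,⟨e,e⟩⟩,⟨⟨t,t⟩,⟨e,⟨t,⟨t,e⟩⟩⟩⟩⟩.
[[χ [φ γ]] [μ [ξ ψ]]] — [μ [ξ ψ]] of type ⟨⟨⟨t,⟨e,e⟩⟩,⟨e,e⟩⟩,⟨⟨t,t⟩,⟨e,⟨t,⟨t,e⟩⟩⟩⟩⟩ combines with [χ [φ γ]] of type ⟨⟨t,⟨e,e⟩⟩,⟨e,e⟩⟩: type ⟨⟨t,t⟩,⟨e,⟨t,⟨t,e⟩⟩⟩⟩.

⟨⟨t,t⟩,⟨e,⟨t,⟨t,e⟩⟩⟩⟩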